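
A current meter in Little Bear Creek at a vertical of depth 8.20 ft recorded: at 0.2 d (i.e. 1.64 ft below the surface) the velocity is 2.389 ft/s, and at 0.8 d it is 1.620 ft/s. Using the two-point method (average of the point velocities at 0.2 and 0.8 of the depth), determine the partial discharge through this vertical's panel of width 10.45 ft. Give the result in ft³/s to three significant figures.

v̄ = (2.389 + 1.620) / 2 = 2.005 ft/s
q = v̄ × d × w = 2.005 × 8.20 × 10.45 = 171.8 ft³/s

172 ft³/s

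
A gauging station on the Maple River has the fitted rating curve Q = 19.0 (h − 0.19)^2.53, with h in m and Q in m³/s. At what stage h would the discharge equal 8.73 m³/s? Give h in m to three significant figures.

0.925 m

h − h₀ = (Q/C)^(1/b) = (8.73/19.0)^(1/2.53) = 0.7354 m
h = 0.19 + 0.7354 = 0.9254 m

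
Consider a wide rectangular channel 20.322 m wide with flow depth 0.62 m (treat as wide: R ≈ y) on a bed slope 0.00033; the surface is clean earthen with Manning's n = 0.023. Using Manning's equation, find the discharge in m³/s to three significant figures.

A = b·y = 20.322 × 0.62 = 12.60 m²
Wide channel: R ≈ y = 0.62 m
Q = (1/n)·A·R^(2/3)·S^(1/2) = (1/0.023) × 12.60 × 0.6200^(2/3) × 0.00033^(1/2) = 7.236 m³/s

7.24 m³/s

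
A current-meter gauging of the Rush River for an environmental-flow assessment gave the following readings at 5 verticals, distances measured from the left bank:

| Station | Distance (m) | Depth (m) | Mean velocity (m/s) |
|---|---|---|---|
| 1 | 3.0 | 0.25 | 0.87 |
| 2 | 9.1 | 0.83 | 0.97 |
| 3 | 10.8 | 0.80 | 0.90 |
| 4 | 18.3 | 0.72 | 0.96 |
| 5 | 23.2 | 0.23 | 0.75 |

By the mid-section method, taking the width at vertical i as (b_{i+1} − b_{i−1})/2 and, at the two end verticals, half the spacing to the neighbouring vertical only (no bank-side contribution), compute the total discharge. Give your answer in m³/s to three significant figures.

w_1 = (9.1 − 3.0)/2 = 3.05 m; q_1 = 0.87 × 0.25 × 3.05 = 0.6634 m³/s
w_2 = (10.8 − 3.0)/2 = 3.9 m; q_2 = 0.97 × 0.83 × 3.9 = 3.140 m³/s
w_3 = (18.3 − 9.1)/2 = 4.6 m; q_3 = 0.90 × 0.80 × 4.6 = 3.312 m³/s
w_4 = (23.2 − 10.8)/2 = 6.2 m; q_4 = 0.96 × 0.72 × 6.2 = 4.285 m³/s
w_5 = (23.2 − 18.3)/2 = 2.45 m; q_5 = 0.75 × 0.23 × 2.45 = 0.4226 m³/s
Q = Σ qᵢ = 11.82 m³/s

11.8 m³/s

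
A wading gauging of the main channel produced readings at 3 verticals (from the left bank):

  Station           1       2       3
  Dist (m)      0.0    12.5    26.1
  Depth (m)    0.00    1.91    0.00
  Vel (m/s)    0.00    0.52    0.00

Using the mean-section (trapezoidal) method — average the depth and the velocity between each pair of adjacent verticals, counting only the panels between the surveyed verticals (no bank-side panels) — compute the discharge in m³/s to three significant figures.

Panel 1-2: Δb = 12.5 m, d̄ = (0.00+1.91)/2 = 0.955, v̄ = (0.00+0.52)/2 = 0.26 → q = 12.5×0.955×0.26 = 3.104 m³/s
Panel 2-3: Δb = 13.6 m, d̄ = (1.91+0.00)/2 = 0.955, v̄ = (0.52+0.00)/2 = 0.26 → q = 13.6×0.955×0.26 = 3.377 m³/s
Q = Σ q = 6.481 m³/s

6.48 m³/s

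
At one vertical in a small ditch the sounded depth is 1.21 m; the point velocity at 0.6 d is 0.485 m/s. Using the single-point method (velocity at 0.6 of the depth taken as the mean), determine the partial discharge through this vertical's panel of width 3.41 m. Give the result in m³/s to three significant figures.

v̄ = v₀.₆ = 0.485 m/s
q = v̄ × d × w = 0.4850 × 1.21 × 3.41 = 2.001 m³/s

2.00 m³/s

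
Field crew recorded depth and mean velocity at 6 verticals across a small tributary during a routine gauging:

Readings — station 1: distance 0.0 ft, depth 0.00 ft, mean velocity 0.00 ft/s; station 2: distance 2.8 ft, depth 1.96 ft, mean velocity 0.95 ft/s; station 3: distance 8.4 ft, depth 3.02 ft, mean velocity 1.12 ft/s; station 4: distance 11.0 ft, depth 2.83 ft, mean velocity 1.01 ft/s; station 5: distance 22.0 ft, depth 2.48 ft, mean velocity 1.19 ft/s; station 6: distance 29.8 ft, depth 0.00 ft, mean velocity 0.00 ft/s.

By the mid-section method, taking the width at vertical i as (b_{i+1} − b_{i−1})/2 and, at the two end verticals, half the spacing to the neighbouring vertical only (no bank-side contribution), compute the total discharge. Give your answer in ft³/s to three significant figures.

68.9 ft³/s

w_2 = (8.4 − 0.0)/2 = 4.2 ft; q_2 = 0.95 × 1.96 × 4.2 = 7.820 ft³/s
w_3 = (11.0 − 2.8)/2 = 4.1 ft; q_3 = 1.12 × 3.02 × 4.1 = 13.87 ft³/s
w_4 = (22.0 − 8.4)/2 = 6.8 ft; q_4 = 1.01 × 2.83 × 6.8 = 19.44 ft³/s
w_5 = (29.8 − 11.0)/2 = 9.4 ft; q_5 = 1.19 × 2.48 × 9.4 = 27.74 ft³/s
Stations 1, 6 contribute zero (depth or velocity is 0).
Q = Σ qᵢ = 68.87 ft³/s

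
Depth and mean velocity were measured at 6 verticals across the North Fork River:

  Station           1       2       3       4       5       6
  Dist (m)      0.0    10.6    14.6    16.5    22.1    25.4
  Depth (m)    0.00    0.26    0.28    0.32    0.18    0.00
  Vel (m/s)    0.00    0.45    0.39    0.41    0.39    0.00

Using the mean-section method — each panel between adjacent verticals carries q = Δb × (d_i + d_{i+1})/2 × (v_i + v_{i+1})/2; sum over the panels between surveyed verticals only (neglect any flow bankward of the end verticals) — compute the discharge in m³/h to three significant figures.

5790 m³/h

Panel 1-2: Δb = 10.6 m, d̄ = (0.00+0.26)/2 = 0.13, v̄ = (0.00+0.45)/2 = 0.225 → q = 10.6×0.13×0.225 = 0.3101 m³/s
Panel 2-3: Δb = 4 m, d̄ = (0.26+0.28)/2 = 0.27, v̄ = (0.45+0.39)/2 = 0.42 → q = 4×0.27×0.42 = 0.4536 m³/s
Panel 3-4: Δb = 1.9 m, d̄ = (0.28+0.32)/2 = 0.3, v̄ = (0.39+0.41)/2 = 0.4 → q = 1.9×0.3×0.4 = 0.2280 m³/s
Panel 4-5: Δb = 5.6 m, d̄ = (0.32+0.18)/2 = 0.25, v̄ = (0.41+0.39)/2 = 0.4 → q = 5.6×0.25×0.4 = 0.5600 m³/s
Panel 5-6: Δb = 3.3 m, d̄ = (0.18+0.00)/2 = 0.09, v̄ = (0.39+0.00)/2 = 0.195 → q = 3.3×0.09×0.195 = 0.05792 m³/s
Q = Σ q = 1.610 m³/s
= 1.610 × 3600 = 5794 m³/h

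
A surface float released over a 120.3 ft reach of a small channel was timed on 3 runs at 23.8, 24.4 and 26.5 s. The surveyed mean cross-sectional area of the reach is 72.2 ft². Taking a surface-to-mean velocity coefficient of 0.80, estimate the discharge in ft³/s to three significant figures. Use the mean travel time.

t̄ = (23.8 + 24.4 + 26.5) / 3 = 24.9 s
v_surface = L / t̄ = 120.3 / 24.9 = 4.831 ft/s
v_mean = 0.80 × 4.831 = 3.865 ft/s
Q = A × v_mean = 72.2 × 3.865 = 279.1 ft³/s

279 ft³/s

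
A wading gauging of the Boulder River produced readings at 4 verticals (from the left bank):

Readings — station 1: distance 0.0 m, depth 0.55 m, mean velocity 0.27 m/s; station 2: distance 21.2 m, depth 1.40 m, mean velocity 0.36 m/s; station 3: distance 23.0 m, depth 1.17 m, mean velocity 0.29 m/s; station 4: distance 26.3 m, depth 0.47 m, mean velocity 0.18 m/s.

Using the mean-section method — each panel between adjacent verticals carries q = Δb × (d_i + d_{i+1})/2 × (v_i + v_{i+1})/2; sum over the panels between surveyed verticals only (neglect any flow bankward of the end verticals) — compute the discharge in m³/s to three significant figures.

Panel 1-2: Δb = 21.2 m, d̄ = (0.55+1.40)/2 = 0.975, v̄ = (0.27+0.36)/2 = 0.315 → q = 21.2×0.975×0.315 = 6.511 m³/s
Panel 2-3: Δb = 1.8 m, d̄ = (1.40+1.17)/2 = 1.285, v̄ = (0.36+0.29)/2 = 0.325 → q = 1.8×1.285×0.325 = 0.7517 m³/s
Panel 3-4: Δb = 3.3 m, d̄ = (1.17+0.47)/2 = 0.82, v̄ = (0.29+0.18)/2 = 0.235 → q = 3.3×0.82×0.235 = 0.6359 m³/s
Q = Σ q = 7.899 m³/s

7.90 m³/s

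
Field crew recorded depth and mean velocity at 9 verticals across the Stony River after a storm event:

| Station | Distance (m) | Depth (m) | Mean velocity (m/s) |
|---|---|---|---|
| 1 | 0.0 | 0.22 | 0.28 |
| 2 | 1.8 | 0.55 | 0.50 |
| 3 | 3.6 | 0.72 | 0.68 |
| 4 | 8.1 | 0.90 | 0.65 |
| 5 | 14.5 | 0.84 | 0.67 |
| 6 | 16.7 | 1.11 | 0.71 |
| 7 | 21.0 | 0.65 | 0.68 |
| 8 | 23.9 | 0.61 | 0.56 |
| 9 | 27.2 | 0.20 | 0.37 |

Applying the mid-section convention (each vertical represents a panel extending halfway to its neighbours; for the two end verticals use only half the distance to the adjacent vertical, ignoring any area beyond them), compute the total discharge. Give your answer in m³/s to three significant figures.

13.0 m³/s

w_1 = (1.8 − 0.0)/2 = 0.9 m; q_1 = 0.28 × 0.22 × 0.9 = 0.05544 m³/s
w_2 = (3.6 − 0.0)/2 = 1.8 m; q_2 = 0.50 × 0.55 × 1.8 = 0.4950 m³/s
w_3 = (8.1 − 1.8)/2 = 3.15 m; q_3 = 0.68 × 0.72 × 3.15 = 1.542 m³/s
w_4 = (14.5 − 3.6)/2 = 5.45 m; q_4 = 0.65 × 0.90 × 5.45 = 3.188 m³/s
w_5 = (16.7 − 8.1)/2 = 4.3 m; q_5 = 0.67 × 0.84 × 4.3 = 2.420 m³/s
w_6 = (21.0 − 14.5)/2 = 3.25 m; q_6 = 0.71 × 1.11 × 3.25 = 2.561 m³/s
w_7 = (23.9 − 16.7)/2 = 3.6 m; q_7 = 0.68 × 0.65 × 3.6 = 1.591 m³/s
w_8 = (27.2 − 21.0)/2 = 3.1 m; q_8 = 0.56 × 0.61 × 3.1 = 1.059 m³/s
w_9 = (27.2 − 23.9)/2 = 1.65 m; q_9 = 0.37 × 0.20 × 1.65 = 0.1221 m³/s
Q = Σ qᵢ = 13.03 m³/s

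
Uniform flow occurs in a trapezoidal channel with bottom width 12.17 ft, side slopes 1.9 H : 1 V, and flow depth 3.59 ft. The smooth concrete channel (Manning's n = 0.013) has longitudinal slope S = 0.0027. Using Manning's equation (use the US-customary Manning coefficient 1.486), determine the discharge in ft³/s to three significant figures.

A = (b + z·y)·y = (12.17 + 1.9×3.59)×3.59 = 68.18 ft²
P = b + 2y√(1+z²) = 12.17 + 2×3.59×√(1+1.9²) = 27.59 ft
R = A/P = 68.18/27.59 = 2.471 ft
Q = (1.486/n)·A·R^(2/3)·S^(1/2) = (1.486/0.013) × 68.18 × 2.471^(2/3) × 0.0027^(1/2) = 740.2 ft³/s

740 ft³/s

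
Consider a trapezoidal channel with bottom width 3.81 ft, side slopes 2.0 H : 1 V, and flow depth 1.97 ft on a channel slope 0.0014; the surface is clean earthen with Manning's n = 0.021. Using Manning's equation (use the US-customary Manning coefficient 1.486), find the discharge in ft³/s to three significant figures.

A = (b + z·y)·y = (3.81 + 2.0×1.97)×1.97 = 15.27 ft²
P = b + 2y√(1+z²) = 3.81 + 2×1.97×√(1+2.0²) = 12.62 ft
R = A/P = 15.27/12.62 = 1.210 ft
Q = (1.486/n)·A·R^(2/3)·S^(1/2) = (1.486/0.021) × 15.27 × 1.210^(2/3) × 0.0014^(1/2) = 45.90 ft³/s

45.9 ft³/s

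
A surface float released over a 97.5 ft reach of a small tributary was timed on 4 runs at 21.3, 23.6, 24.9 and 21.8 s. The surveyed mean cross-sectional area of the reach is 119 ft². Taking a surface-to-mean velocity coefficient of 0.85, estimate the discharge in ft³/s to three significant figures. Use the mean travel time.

431 ft³/s

t̄ = (21.3 + 23.6 + 24.9 + 21.8) / 4 = 22.9 s
v_surface = L / t̄ = 97.5 / 22.9 = 4.258 ft/s
v_mean = 0.85 × 4.258 = 3.619 ft/s
Q = A × v_mean = 119 × 3.619 = 430.7 ft³/s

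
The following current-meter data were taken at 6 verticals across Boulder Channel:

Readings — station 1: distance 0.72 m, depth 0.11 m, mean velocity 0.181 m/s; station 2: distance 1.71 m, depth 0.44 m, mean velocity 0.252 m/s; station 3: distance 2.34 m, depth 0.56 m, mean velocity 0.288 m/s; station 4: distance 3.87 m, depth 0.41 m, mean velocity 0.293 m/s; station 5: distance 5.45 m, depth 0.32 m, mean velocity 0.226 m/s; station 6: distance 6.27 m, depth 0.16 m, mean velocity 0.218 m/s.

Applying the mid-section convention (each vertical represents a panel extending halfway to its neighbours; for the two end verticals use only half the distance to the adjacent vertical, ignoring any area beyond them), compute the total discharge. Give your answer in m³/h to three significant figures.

2020 m³/h

w_1 = (1.71 − 0.72)/2 = 0.495 m; q_1 = 0.181 × 0.11 × 0.495 = 0.009855 m³/s
w_2 = (2.34 − 0.72)/2 = 0.81 m; q_2 = 0.252 × 0.44 × 0.81 = 0.08981 m³/s
w_3 = (3.87 − 1.71)/2 = 1.08 m; q_3 = 0.288 × 0.56 × 1.08 = 0.1742 m³/s
w_4 = (5.45 − 2.34)/2 = 1.555 m; q_4 = 0.293 × 0.41 × 1.555 = 0.1868 m³/s
w_5 = (6.27 − 3.87)/2 = 1.2 m; q_5 = 0.226 × 0.32 × 1.2 = 0.08678 m³/s
w_6 = (6.27 − 5.45)/2 = 0.41 m; q_6 = 0.218 × 0.16 × 0.41 = 0.01430 m³/s
Q = Σ qᵢ = 0.5617 m³/s
= 0.5617 × 3600 = 2022 m³/h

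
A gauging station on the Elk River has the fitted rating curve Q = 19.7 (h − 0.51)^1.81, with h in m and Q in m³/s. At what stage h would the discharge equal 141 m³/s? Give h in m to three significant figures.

h − h₀ = (Q/C)^(1/b) = (141/19.7)^(1/1.81) = 2.966 m
h = 0.51 + 2.966 = 3.476 m

3.48 m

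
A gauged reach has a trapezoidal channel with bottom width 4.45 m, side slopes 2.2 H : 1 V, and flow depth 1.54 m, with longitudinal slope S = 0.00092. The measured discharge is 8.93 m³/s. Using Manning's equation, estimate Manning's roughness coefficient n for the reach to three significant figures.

A = (b + z·y)·y = (4.45 + 2.2×1.54)×1.54 = 12.07 m²
P = b + 2y√(1+z²) = 4.45 + 2×1.54×√(1+2.2²) = 11.89 m
R = A/P = 12.07/11.89 = 1.015 m
n = (1/Q)·A·R^(2/3)·S^(1/2) = (1/8.93) × 12.07 × 1.010 × 0.03033 = 0.04141

0.0414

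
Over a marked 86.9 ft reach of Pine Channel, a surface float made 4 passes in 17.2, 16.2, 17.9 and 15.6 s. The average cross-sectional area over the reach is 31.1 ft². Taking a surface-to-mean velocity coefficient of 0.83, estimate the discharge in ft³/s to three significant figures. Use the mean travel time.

t̄ = (17.2 + 16.2 + 17.9 + 15.6) / 4 = 16.725 s
v_surface = L / t̄ = 86.9 / 16.725 = 5.196 ft/s
v_mean = 0.83 × 5.196 = 4.313 ft/s
Q = A × v_mean = 31.1 × 4.313 = 134.1 ft³/s

134 ft³/s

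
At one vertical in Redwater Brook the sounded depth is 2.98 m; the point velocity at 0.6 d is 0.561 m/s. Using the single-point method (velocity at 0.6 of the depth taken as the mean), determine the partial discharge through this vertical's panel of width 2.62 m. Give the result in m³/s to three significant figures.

4.38 m³/s

v̄ = v₀.₆ = 0.561 m/s
q = v̄ × d × w = 0.5610 × 2.98 × 2.62 = 4.380 m³/s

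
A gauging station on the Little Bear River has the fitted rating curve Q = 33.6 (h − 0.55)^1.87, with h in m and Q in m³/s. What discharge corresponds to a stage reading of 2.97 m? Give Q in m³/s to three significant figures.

175 m³/s

Q = 33.6 × (2.97 − 0.55)^1.87 = 33.6 × 2.42^1.87 = 175.4 m³/s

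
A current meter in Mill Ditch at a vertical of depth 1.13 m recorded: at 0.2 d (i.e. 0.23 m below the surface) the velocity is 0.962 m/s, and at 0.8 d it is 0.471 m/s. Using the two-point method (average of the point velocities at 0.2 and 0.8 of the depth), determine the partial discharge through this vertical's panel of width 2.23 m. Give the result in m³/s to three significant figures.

1.81 m³/s

v̄ = (0.962 + 0.471) / 2 = 0.7165 m/s
q = v̄ × d × w = 0.7165 × 1.13 × 2.23 = 1.806 m³/s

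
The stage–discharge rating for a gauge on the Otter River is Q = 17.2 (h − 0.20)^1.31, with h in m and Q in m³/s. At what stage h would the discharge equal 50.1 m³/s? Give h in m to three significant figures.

2.46 m

h − h₀ = (Q/C)^(1/b) = (50.1/17.2)^(1/1.31) = 2.262 m
h = 0.20 + 2.262 = 2.462 m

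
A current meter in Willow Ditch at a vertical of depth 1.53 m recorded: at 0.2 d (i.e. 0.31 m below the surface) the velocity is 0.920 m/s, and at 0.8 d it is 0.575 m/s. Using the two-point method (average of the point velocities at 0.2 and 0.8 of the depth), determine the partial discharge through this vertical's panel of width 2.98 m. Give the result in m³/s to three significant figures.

v̄ = (0.920 + 0.575) / 2 = 0.7475 m/s
q = v̄ × d × w = 0.7475 × 1.53 × 2.98 = 3.408 m³/s

3.41 m³/s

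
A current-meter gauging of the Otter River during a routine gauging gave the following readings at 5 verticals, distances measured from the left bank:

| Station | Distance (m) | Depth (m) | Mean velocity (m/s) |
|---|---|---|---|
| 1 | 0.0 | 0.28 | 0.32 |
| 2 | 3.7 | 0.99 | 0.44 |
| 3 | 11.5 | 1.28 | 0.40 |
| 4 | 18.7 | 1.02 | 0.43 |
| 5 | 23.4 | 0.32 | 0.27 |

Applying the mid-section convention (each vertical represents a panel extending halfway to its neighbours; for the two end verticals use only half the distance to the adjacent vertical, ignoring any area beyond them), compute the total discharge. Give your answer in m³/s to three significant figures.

w_1 = (3.7 − 0.0)/2 = 1.85 m; q_1 = 0.32 × 0.28 × 1.85 = 0.1658 m³/s
w_2 = (11.5 − 0.0)/2 = 5.75 m; q_2 = 0.44 × 0.99 × 5.75 = 2.505 m³/s
w_3 = (18.7 − 3.7)/2 = 7.5 m; q_3 = 0.40 × 1.28 × 7.5 = 3.840 m³/s
w_4 = (23.4 − 11.5)/2 = 5.95 m; q_4 = 0.43 × 1.02 × 5.95 = 2.610 m³/s
w_5 = (23.4 − 18.7)/2 = 2.35 m; q_5 = 0.27 × 0.32 × 2.35 = 0.2030 m³/s
Q = Σ qᵢ = 9.323 m³/s

9.32 m³/s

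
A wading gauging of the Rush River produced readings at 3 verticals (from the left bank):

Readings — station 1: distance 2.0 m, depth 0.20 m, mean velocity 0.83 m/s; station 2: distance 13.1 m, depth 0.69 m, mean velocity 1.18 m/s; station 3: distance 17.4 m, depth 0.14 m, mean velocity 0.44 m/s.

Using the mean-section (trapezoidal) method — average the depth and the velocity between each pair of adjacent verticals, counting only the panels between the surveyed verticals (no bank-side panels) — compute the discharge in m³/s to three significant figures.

Panel 1-2: Δb = 11.1 m, d̄ = (0.20+0.69)/2 = 0.445, v̄ = (0.83+1.18)/2 = 1.005 → q = 11.1×0.445×1.005 = 4.964 m³/s
Panel 2-3: Δb = 4.3 m, d̄ = (0.69+0.14)/2 = 0.415, v̄ = (1.18+0.44)/2 = 0.81 → q = 4.3×0.415×0.81 = 1.445 m³/s
Q = Σ q = 6.410 m³/s

6.41 m³/s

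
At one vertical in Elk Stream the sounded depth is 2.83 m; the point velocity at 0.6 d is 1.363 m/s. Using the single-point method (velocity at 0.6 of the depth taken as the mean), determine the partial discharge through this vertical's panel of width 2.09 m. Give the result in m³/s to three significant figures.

8.06 m³/s

v̄ = v₀.₆ = 1.363 m/s
q = v̄ × d × w = 1.363 × 2.83 × 2.09 = 8.062 m³/s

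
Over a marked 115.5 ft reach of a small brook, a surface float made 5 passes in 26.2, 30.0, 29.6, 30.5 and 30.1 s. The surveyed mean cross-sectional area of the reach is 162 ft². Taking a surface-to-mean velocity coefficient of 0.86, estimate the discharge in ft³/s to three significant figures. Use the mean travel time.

t̄ = (26.2 + 30.0 + 29.6 + 30.5 + 30.1) / 5 = 29.28 s
v_surface = L / t̄ = 115.5 / 29.28 = 3.945 ft/s
v_mean = 0.86 × 3.945 = 3.392 ft/s
Q = A × v_mean = 162 × 3.392 = 549.6 ft³/s

550 ft³/s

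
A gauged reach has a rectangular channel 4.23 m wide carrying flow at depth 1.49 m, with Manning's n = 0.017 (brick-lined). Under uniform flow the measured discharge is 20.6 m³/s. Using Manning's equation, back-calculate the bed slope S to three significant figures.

0.00369

A = b·y = 4.23 × 1.49 = 6.303 m²
P = b + 2y = 4.23 + 2×1.49 = 7.210 m
R = A/P = 6.303/7.210 = 0.8742 m
S = (Q·n / (1·A·R^(2/3)))² = (20.6×0.017 / (1×6.303×0.9142))² = 0.003694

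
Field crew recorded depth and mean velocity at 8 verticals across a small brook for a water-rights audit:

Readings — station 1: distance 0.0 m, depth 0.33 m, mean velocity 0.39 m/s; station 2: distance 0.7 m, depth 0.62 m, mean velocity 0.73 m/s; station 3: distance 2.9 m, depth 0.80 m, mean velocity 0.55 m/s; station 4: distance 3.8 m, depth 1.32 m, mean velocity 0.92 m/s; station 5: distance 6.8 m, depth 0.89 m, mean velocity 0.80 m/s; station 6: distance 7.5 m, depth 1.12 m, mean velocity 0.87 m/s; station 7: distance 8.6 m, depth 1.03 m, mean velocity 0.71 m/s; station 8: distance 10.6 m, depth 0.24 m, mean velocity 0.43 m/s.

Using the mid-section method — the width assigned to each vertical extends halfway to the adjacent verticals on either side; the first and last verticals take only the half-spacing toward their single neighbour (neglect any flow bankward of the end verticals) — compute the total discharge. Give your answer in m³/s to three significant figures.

7.18 m³/s

w_1 = (0.7 − 0.0)/2 = 0.35 m; q_1 = 0.39 × 0.33 × 0.35 = 0.04505 m³/s
w_2 = (2.9 − 0.0)/2 = 1.45 m; q_2 = 0.73 × 0.62 × 1.45 = 0.6563 m³/s
w_3 = (3.8 − 0.7)/2 = 1.55 m; q_3 = 0.55 × 0.80 × 1.55 = 0.6820 m³/s
w_4 = (6.8 − 2.9)/2 = 1.95 m; q_4 = 0.92 × 1.32 × 1.95 = 2.368 m³/s
w_5 = (7.5 − 3.8)/2 = 1.85 m; q_5 = 0.80 × 0.89 × 1.85 = 1.317 m³/s
w_6 = (8.6 − 6.8)/2 = 0.9 m; q_6 = 0.87 × 1.12 × 0.9 = 0.8770 m³/s
w_7 = (10.6 − 7.5)/2 = 1.55 m; q_7 = 0.71 × 1.03 × 1.55 = 1.134 m³/s
w_8 = (10.6 − 8.6)/2 = 1 m; q_8 = 0.43 × 0.24 × 1 = 0.1032 m³/s
Q = Σ qᵢ = 7.182 m³/s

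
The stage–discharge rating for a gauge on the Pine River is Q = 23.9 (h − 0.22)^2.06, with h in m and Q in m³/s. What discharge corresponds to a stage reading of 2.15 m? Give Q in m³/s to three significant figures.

Q = 23.9 × (2.15 − 0.22)^2.06 = 23.9 × 1.93^2.06 = 92.61 m³/s

92.6 m³/s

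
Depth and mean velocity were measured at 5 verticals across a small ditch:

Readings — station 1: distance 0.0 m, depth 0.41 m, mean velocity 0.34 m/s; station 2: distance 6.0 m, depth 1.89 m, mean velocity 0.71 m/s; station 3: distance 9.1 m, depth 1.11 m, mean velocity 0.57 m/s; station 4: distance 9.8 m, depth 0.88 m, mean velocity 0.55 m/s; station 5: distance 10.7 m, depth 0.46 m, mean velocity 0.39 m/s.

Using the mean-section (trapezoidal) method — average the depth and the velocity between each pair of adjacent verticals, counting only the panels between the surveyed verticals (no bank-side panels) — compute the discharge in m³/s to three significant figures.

Panel 1-2: Δb = 6 m, d̄ = (0.41+1.89)/2 = 1.15, v̄ = (0.34+0.71)/2 = 0.525 → q = 6×1.15×0.525 = 3.623 m³/s
Panel 2-3: Δb = 3.1 m, d̄ = (1.89+1.11)/2 = 1.5, v̄ = (0.71+0.57)/2 = 0.64 → q = 3.1×1.5×0.64 = 2.976 m³/s
Panel 3-4: Δb = 0.7 m, d̄ = (1.11+0.88)/2 = 0.995, v̄ = (0.57+0.55)/2 = 0.56 → q = 0.7×0.995×0.56 = 0.3900 m³/s
Panel 4-5: Δb = 0.9 m, d̄ = (0.88+0.46)/2 = 0.67, v̄ = (0.55+0.39)/2 = 0.47 → q = 0.9×0.67×0.47 = 0.2834 m³/s
Q = Σ q = 7.272 m³/s

7.27 m³/s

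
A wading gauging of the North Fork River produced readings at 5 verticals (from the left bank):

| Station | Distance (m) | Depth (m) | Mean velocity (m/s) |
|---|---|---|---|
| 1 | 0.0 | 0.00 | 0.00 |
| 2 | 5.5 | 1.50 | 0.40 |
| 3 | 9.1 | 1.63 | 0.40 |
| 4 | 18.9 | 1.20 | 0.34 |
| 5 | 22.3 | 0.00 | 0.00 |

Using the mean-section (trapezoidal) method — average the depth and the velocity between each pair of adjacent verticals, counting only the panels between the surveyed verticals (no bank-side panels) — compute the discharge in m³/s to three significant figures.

Panel 1-2: Δb = 5.5 m, d̄ = (0.00+1.50)/2 = 0.75, v̄ = (0.00+0.40)/2 = 0.2 → q = 5.5×0.75×0.2 = 0.8250 m³/s
Panel 2-3: Δb = 3.6 m, d̄ = (1.50+1.63)/2 = 1.565, v̄ = (0.40+0.40)/2 = 0.4 → q = 3.6×1.565×0.4 = 2.254 m³/s
Panel 3-4: Δb = 9.8 m, d̄ = (1.63+1.20)/2 = 1.415, v̄ = (0.40+0.34)/2 = 0.37 → q = 9.8×1.415×0.37 = 5.131 m³/s
Panel 4-5: Δb = 3.4 m, d̄ = (1.20+0.00)/2 = 0.6, v̄ = (0.34+0.00)/2 = 0.17 → q = 3.4×0.6×0.17 = 0.3468 m³/s
Q = Σ q = 8.556 m³/s

8.56 m³/s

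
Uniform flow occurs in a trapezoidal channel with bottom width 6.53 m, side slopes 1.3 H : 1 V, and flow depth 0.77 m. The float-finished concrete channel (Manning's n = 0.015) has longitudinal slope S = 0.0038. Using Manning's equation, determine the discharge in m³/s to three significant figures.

17.7 m³/s

A = (b + z·y)·y = (6.53 + 1.3×0.77)×0.77 = 5.799 m²
P = b + 2y√(1+z²) = 6.53 + 2×0.77×√(1+1.3²) = 9.056 m
R = A/P = 5.799/9.056 = 0.6403 m
Q = (1/n)·A·R^(2/3)·S^(1/2) = (1/0.015) × 5.799 × 0.6403^(2/3) × 0.0038^(1/2) = 17.70 m³/s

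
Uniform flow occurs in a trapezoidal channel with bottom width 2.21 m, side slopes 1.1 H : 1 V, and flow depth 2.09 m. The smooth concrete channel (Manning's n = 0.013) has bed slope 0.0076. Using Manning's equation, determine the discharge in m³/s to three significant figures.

A = (b + z·y)·y = (2.21 + 1.1×2.09)×2.09 = 9.424 m²
P = b + 2y√(1+z²) = 2.21 + 2×2.09×√(1+1.1²) = 8.424 m
R = A/P = 9.424/8.424 = 1.119 m
Q = (1/n)·A·R^(2/3)·S^(1/2) = (1/0.013) × 9.424 × 1.119^(2/3) × 0.0076^(1/2) = 68.10 m³/s

68.1 m³/s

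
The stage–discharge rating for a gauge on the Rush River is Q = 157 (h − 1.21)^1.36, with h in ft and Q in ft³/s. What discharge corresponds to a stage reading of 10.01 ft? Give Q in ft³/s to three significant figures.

Q = 157 × (10.01 − 1.21)^1.36 = 157 × 8.8^1.36 = 3023 ft³/s

3020 ft³/s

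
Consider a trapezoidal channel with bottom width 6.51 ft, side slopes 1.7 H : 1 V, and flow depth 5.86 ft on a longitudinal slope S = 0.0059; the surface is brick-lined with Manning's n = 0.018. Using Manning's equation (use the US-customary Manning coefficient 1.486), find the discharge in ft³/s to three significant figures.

1350 ft³/s

A = (b + z·y)·y = (6.51 + 1.7×5.86)×5.86 = 96.53 ft²
P = b + 2y√(1+z²) = 6.51 + 2×5.86×√(1+1.7²) = 29.63 ft
R = A/P = 96.53/29.63 = 3.258 ft
Q = (1.486/n)·A·R^(2/3)·S^(1/2) = (1.486/0.018) × 96.53 × 3.258^(2/3) × 0.0059^(1/2) = 1345 ft³/s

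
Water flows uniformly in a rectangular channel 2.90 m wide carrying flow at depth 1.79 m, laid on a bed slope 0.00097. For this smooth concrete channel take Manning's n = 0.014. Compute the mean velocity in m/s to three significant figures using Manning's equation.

A = b·y = 2.90 × 1.79 = 5.191 m²
P = b + 2y = 2.90 + 2×1.79 = 6.480 m
R = A/P = 5.191/6.480 = 0.8011 m
Q = (1/n)·A·R^(2/3)·S^(1/2) = (1/0.014) × 5.191 × 0.8011^(2/3) × 0.00097^(1/2) = 9.961 m³/s
V = Q/A = 9.961/5.191 = 1.919 m/s

1.92 m/s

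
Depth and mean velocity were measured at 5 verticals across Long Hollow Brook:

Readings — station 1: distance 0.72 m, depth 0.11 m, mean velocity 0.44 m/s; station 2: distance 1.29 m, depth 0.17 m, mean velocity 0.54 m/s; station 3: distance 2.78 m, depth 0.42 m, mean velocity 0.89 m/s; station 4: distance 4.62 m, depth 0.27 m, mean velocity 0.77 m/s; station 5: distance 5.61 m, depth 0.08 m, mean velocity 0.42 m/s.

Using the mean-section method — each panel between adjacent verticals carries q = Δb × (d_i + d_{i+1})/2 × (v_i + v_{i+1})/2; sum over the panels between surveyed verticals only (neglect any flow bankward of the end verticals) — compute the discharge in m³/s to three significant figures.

Panel 1-2: Δb = 0.57 m, d̄ = (0.11+0.17)/2 = 0.14, v̄ = (0.44+0.54)/2 = 0.49 → q = 0.57×0.14×0.49 = 0.03910 m³/s
Panel 2-3: Δb = 1.49 m, d̄ = (0.17+0.42)/2 = 0.295, v̄ = (0.54+0.89)/2 = 0.715 → q = 1.49×0.295×0.715 = 0.3143 m³/s
Panel 3-4: Δb = 1.84 m, d̄ = (0.42+0.27)/2 = 0.345, v̄ = (0.89+0.77)/2 = 0.83 → q = 1.84×0.345×0.83 = 0.5269 m³/s
Panel 4-5: Δb = 0.99 m, d̄ = (0.27+0.08)/2 = 0.175, v̄ = (0.77+0.42)/2 = 0.595 → q = 0.99×0.175×0.595 = 0.1031 m³/s
Q = Σ q = 0.9833 m³/s

0.983 m³/s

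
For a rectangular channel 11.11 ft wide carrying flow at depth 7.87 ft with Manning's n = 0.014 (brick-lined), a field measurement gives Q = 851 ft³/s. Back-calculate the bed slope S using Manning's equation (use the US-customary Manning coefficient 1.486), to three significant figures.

0.00174

A = b·y = 11.11 × 7.87 = 87.44 ft²
P = b + 2y = 11.11 + 2×7.87 = 26.85 ft
R = A/P = 87.44/26.85 = 3.256 ft
S = (Q·n / (1.486·A·R^(2/3)))² = (851×0.014 / (1.486×87.44×2.197))² = 0.001742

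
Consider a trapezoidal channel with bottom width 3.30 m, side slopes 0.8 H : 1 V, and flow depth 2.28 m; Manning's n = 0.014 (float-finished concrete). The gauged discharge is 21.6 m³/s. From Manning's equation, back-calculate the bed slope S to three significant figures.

0.000483

A = (b + z·y)·y = (3.30 + 0.8×2.28)×2.28 = 11.68 m²
P = b + 2y√(1+z²) = 3.30 + 2×2.28×√(1+0.8²) = 9.140 m
R = A/P = 11.68/9.140 = 1.278 m
S = (Q·n / (1·A·R^(2/3)))² = (21.6×0.014 / (1×11.68×1.178))² = 0.0004830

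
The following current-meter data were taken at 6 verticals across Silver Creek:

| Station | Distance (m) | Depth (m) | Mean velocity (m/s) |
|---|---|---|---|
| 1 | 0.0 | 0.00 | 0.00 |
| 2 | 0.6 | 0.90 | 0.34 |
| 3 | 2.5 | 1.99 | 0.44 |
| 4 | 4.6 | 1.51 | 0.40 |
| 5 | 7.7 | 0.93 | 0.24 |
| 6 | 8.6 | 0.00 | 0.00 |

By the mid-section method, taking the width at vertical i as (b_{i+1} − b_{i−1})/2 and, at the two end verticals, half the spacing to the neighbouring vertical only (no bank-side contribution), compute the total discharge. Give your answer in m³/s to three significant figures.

4.15 m³/s

w_2 = (2.5 − 0.0)/2 = 1.25 m; q_2 = 0.34 × 0.90 × 1.25 = 0.3825 m³/s
w_3 = (4.6 − 0.6)/2 = 2 m; q_3 = 0.44 × 1.99 × 2 = 1.751 m³/s
w_4 = (7.7 − 2.5)/2 = 2.6 m; q_4 = 0.40 × 1.51 × 2.6 = 1.570 m³/s
w_5 = (8.6 − 4.6)/2 = 2 m; q_5 = 0.24 × 0.93 × 2 = 0.4464 m³/s
Stations 1, 6 contribute zero (depth or velocity is 0).
Q = Σ qᵢ = 4.151 m³/s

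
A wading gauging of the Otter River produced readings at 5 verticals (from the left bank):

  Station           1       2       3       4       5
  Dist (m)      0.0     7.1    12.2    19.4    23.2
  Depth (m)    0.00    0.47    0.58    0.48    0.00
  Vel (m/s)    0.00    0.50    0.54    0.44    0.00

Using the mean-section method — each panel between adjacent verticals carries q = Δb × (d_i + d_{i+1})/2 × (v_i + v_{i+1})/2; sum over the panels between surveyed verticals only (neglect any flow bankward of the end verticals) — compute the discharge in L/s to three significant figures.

Panel 1-2: Δb = 7.1 m, d̄ = (0.00+0.47)/2 = 0.235, v̄ = (0.00+0.50)/2 = 0.25 → q = 7.1×0.235×0.25 = 0.4171 m³/s
Panel 2-3: Δb = 5.1 m, d̄ = (0.47+0.58)/2 = 0.525, v̄ = (0.50+0.54)/2 = 0.52 → q = 5.1×0.525×0.52 = 1.392 m³/s
Panel 3-4: Δb = 7.2 m, d̄ = (0.58+0.48)/2 = 0.53, v̄ = (0.54+0.44)/2 = 0.49 → q = 7.2×0.53×0.49 = 1.870 m³/s
Panel 4-5: Δb = 3.8 m, d̄ = (0.48+0.00)/2 = 0.24, v̄ = (0.44+0.00)/2 = 0.22 → q = 3.8×0.24×0.22 = 0.2006 m³/s
Q = Σ q = 3.880 m³/s
= 3.880 × 1000 = 3880 L/s

3880 L/s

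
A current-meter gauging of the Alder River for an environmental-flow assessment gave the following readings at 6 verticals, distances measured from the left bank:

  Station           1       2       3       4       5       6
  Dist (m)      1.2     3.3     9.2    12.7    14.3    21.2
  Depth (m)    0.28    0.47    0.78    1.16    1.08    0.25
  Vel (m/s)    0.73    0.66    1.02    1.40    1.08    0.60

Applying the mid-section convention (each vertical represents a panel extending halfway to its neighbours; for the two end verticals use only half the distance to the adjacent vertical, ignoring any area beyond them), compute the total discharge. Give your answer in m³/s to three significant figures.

14.8 m³/s

w_1 = (3.3 − 1.2)/2 = 1.05 m; q_1 = 0.73 × 0.28 × 1.05 = 0.2146 m³/s
w_2 = (9.2 − 1.2)/2 = 4 m; q_2 = 0.66 × 0.47 × 4 = 1.241 m³/s
w_3 = (12.7 − 3.3)/2 = 4.7 m; q_3 = 1.02 × 0.78 × 4.7 = 3.739 m³/s
w_4 = (14.3 − 9.2)/2 = 2.55 m; q_4 = 1.40 × 1.16 × 2.55 = 4.141 m³/s
w_5 = (21.2 − 12.7)/2 = 4.25 m; q_5 = 1.08 × 1.08 × 4.25 = 4.957 m³/s
w_6 = (21.2 − 14.3)/2 = 3.45 m; q_6 = 0.60 × 0.25 × 3.45 = 0.5175 m³/s
Q = Σ qᵢ = 14.81 m³/s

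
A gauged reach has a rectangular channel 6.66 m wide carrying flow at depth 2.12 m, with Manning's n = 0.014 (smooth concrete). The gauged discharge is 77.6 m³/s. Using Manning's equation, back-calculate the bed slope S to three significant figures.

0.00419

A = b·y = 6.66 × 2.12 = 14.12 m²
P = b + 2y = 6.66 + 2×2.12 = 10.90 m
R = A/P = 14.12/10.90 = 1.295 m
S = (Q·n / (1·A·R^(2/3)))² = (77.6×0.014 / (1×14.12×1.188))² = 0.004193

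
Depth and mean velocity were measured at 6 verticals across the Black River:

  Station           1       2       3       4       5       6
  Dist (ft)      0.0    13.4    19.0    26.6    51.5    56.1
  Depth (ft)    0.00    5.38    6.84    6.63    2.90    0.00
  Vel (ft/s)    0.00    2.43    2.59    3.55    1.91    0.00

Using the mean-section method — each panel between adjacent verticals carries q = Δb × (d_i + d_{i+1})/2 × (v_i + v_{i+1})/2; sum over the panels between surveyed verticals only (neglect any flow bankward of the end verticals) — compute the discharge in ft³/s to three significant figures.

Panel 1-2: Δb = 13.4 ft, d̄ = (0.00+5.38)/2 = 2.69, v̄ = (0.00+2.43)/2 = 1.215 → q = 13.4×2.69×1.215 = 43.80 ft³/s
Panel 2-3: Δb = 5.6 ft, d̄ = (5.38+6.84)/2 = 6.11, v̄ = (2.43+2.59)/2 = 2.51 → q = 5.6×6.11×2.51 = 85.88 ft³/s
Panel 3-4: Δb = 7.6 ft, d̄ = (6.84+6.63)/2 = 6.735, v̄ = (2.59+3.55)/2 = 3.07 → q = 7.6×6.735×3.07 = 157.1 ft³/s
Panel 4-5: Δb = 24.9 ft, d̄ = (6.63+2.90)/2 = 4.765, v̄ = (3.55+1.91)/2 = 2.73 → q = 24.9×4.765×2.73 = 323.9 ft³/s
Panel 5-6: Δb = 4.6 ft, d̄ = (2.90+0.00)/2 = 1.45, v̄ = (1.91+0.00)/2 = 0.955 → q = 4.6×1.45×0.955 = 6.370 ft³/s
Q = Σ q = 617.1 ft³/s

617 ft³/s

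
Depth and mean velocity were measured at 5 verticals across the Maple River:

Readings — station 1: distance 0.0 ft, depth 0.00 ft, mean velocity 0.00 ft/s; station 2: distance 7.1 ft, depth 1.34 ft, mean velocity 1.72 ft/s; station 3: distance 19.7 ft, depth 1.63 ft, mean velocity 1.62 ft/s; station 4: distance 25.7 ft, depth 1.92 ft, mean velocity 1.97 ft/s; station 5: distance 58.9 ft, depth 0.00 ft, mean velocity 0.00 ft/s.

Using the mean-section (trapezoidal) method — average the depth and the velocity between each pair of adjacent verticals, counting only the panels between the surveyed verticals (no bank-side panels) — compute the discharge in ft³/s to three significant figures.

Panel 1-2: Δb = 7.1 ft, d̄ = (0.00+1.34)/2 = 0.67, v̄ = (0.00+1.72)/2 = 0.86 → q = 7.1×0.67×0.86 = 4.091 ft³/s
Panel 2-3: Δb = 12.6 ft, d̄ = (1.34+1.63)/2 = 1.485, v̄ = (1.72+1.62)/2 = 1.67 → q = 12.6×1.485×1.67 = 31.25 ft³/s
Panel 3-4: Δb = 6 ft, d̄ = (1.63+1.92)/2 = 1.775, v̄ = (1.62+1.97)/2 = 1.795 → q = 6×1.775×1.795 = 19.12 ft³/s
Panel 4-5: Δb = 33.2 ft, d̄ = (1.92+0.00)/2 = 0.96, v̄ = (1.97+0.00)/2 = 0.985 → q = 33.2×0.96×0.985 = 31.39 ft³/s
Q = Σ q = 85.85 ft³/s

85.8 ft³/s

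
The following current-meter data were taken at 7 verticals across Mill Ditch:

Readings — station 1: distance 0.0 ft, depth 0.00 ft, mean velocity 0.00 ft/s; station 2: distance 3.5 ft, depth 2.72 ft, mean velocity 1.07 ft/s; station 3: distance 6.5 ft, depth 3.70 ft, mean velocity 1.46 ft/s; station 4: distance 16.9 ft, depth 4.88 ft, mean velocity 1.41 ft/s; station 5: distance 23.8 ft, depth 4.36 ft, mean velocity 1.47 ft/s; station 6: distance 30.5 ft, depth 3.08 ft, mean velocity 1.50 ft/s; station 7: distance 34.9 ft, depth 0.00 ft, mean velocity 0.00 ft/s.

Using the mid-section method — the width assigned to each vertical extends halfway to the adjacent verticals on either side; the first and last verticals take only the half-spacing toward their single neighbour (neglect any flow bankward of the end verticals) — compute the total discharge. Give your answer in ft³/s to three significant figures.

w_2 = (6.5 − 0.0)/2 = 3.25 ft; q_2 = 1.07 × 2.72 × 3.25 = 9.459 ft³/s
w_3 = (16.9 − 3.5)/2 = 6.7 ft; q_3 = 1.46 × 3.70 × 6.7 = 36.19 ft³/s
w_4 = (23.8 − 6.5)/2 = 8.65 ft; q_4 = 1.41 × 4.88 × 8.65 = 59.52 ft³/s
w_5 = (30.5 − 16.9)/2 = 6.8 ft; q_5 = 1.47 × 4.36 × 6.8 = 43.58 ft³/s
w_6 = (34.9 − 23.8)/2 = 5.55 ft; q_6 = 1.50 × 3.08 × 5.55 = 25.64 ft³/s
Stations 1, 7 contribute zero (depth or velocity is 0).
Q = Σ qᵢ = 174.4 ft³/s

174 ft³/s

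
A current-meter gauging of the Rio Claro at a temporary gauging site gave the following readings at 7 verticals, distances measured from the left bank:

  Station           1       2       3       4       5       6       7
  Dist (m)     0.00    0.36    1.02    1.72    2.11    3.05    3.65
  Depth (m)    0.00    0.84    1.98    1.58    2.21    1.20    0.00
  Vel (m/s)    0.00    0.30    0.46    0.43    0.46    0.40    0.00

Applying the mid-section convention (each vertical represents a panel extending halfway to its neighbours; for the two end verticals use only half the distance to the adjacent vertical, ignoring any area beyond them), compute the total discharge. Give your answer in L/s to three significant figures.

2160 L/s

w_2 = (1.02 − 0.00)/2 = 0.51 m; q_2 = 0.30 × 0.84 × 0.51 = 0.1285 m³/s
w_3 = (1.72 − 0.36)/2 = 0.68 m; q_3 = 0.46 × 1.98 × 0.68 = 0.6193 m³/s
w_4 = (2.11 − 1.02)/2 = 0.545 m; q_4 = 0.43 × 1.58 × 0.545 = 0.3703 m³/s
w_5 = (3.05 − 1.72)/2 = 0.665 m; q_5 = 0.46 × 2.21 × 0.665 = 0.6760 m³/s
w_6 = (3.65 − 2.11)/2 = 0.77 m; q_6 = 0.40 × 1.20 × 0.77 = 0.3696 m³/s
Stations 1, 7 contribute zero (depth or velocity is 0).
Q = Σ qᵢ = 2.164 m³/s
= 2.164 × 1000 = 2164 L/s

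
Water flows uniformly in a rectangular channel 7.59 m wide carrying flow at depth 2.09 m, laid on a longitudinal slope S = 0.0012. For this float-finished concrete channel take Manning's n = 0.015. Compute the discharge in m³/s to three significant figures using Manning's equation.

A = b·y = 7.59 × 2.09 = 15.86 m²
P = b + 2y = 7.59 + 2×2.09 = 11.77 m
R = A/P = 15.86/11.77 = 1.348 m
Q = (1/n)·A·R^(2/3)·S^(1/2) = (1/0.015) × 15.86 × 1.348^(2/3) × 0.0012^(1/2) = 44.70 m³/s

44.7 m³/s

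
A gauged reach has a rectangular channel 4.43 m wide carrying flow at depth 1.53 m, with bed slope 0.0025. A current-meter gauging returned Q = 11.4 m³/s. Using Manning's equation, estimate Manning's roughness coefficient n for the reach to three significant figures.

0.0278

A = b·y = 4.43 × 1.53 = 6.778 m²
P = b + 2y = 4.43 + 2×1.53 = 7.490 m
R = A/P = 6.778/7.490 = 0.9049 m
n = (1/Q)·A·R^(2/3)·S^(1/2) = (1/11.4) × 6.778 × 0.9356 × 0.05000 = 0.02781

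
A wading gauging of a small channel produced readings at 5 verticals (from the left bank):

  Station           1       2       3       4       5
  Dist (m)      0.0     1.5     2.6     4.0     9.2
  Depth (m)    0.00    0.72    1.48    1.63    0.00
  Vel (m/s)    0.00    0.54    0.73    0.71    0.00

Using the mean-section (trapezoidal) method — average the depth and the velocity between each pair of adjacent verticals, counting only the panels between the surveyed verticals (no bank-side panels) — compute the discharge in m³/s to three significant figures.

3.99 m³/s

Panel 1-2: Δb = 1.5 m, d̄ = (0.00+0.72)/2 = 0.36, v̄ = (0.00+0.54)/2 = 0.27 → q = 1.5×0.36×0.27 = 0.1458 m³/s
Panel 2-3: Δb = 1.1 m, d̄ = (0.72+1.48)/2 = 1.1, v̄ = (0.54+0.73)/2 = 0.635 → q = 1.1×1.1×0.635 = 0.7684 m³/s
Panel 3-4: Δb = 1.4 m, d̄ = (1.48+1.63)/2 = 1.555, v̄ = (0.73+0.71)/2 = 0.72 → q = 1.4×1.555×0.72 = 1.567 m³/s
Panel 4-5: Δb = 5.2 m, d̄ = (1.63+0.00)/2 = 0.815, v̄ = (0.71+0.00)/2 = 0.355 → q = 5.2×0.815×0.355 = 1.504 m³/s
Q = Σ q = 3.986 m³/s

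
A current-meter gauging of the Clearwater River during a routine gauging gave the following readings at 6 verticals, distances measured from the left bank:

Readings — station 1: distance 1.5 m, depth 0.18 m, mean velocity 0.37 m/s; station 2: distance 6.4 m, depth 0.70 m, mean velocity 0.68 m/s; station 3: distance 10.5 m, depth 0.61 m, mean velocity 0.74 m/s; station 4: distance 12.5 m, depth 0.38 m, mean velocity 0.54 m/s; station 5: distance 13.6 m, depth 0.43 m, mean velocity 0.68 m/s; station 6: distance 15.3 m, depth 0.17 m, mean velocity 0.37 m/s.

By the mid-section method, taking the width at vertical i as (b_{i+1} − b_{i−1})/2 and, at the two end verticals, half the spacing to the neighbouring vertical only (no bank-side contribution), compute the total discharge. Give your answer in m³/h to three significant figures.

16100 m³/h

w_1 = (6.4 − 1.5)/2 = 2.45 m; q_1 = 0.37 × 0.18 × 2.45 = 0.1632 m³/s
w_2 = (10.5 − 1.5)/2 = 4.5 m; q_2 = 0.68 × 0.70 × 4.5 = 2.142 m³/s
w_3 = (12.5 − 6.4)/2 = 3.05 m; q_3 = 0.74 × 0.61 × 3.05 = 1.377 m³/s
w_4 = (13.6 − 10.5)/2 = 1.55 m; q_4 = 0.54 × 0.38 × 1.55 = 0.3181 m³/s
w_5 = (15.3 − 12.5)/2 = 1.4 m; q_5 = 0.68 × 0.43 × 1.4 = 0.4094 m³/s
w_6 = (15.3 − 13.6)/2 = 0.85 m; q_6 = 0.37 × 0.17 × 0.85 = 0.05347 m³/s
Q = Σ qᵢ = 4.463 m³/s
= 4.463 × 3600 = 16070 m³/h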